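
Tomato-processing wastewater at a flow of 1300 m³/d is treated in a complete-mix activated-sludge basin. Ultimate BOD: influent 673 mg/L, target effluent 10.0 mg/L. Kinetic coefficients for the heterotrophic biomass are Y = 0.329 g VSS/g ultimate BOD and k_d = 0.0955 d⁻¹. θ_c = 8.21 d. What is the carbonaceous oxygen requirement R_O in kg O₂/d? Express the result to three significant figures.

The observed yield is Y_obs = Y/(1 + k_d·θ_c) = 0.329 / (1 + 0.0955 × 8.21) = 0.329 / 1.784 = 0.1844 g VSS per g ultimate BOD removed.
Mass of ultimate BOD removed per day: Q(S₀ − S) = 1300 × 663.0 g/m³ = 861.9 kg/d.
Biomass synthesised: P_X = Y_obs × 861.9 = 158.9 kg VSS/d.
R_O = Q·(S₀ − S) − 1.42·P_X = 861.9 − 1.42 × 158.9 = 636.2 kg O₂/d.

R_O ≈ 636 kg O₂/d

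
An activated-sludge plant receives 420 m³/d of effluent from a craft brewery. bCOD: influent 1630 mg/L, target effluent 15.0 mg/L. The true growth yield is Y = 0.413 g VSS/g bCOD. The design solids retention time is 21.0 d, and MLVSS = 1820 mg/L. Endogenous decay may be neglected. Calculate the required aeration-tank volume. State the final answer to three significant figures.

With k_d = 0 the design equation reduces to V = Y Q (S₀−S) θ_c / X = 0.413 × 420 × (1630 − 15.0) × 21.0 / 1820 = 3232 m³.

V ≈ 3230 m³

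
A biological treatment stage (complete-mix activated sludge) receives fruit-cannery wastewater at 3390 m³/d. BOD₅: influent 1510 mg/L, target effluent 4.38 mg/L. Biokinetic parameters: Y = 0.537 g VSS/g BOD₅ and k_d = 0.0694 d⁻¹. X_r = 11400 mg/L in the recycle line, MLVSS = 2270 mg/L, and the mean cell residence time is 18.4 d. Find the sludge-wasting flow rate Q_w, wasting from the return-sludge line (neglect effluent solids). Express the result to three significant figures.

Q_w ≈ 106 m³/d

Rearranging the biomass balance for a CMAS with decay, V = Y·Q·ΔS·θ_c / [X·(1+k_d θ_c)] = 0.537 × 3390 × (1510 − 4.38) × 18.4 / [2270 × (1 + 0.0694 × 18.4)] = 5.04×10^7 / 5169 = 9757 m³.
Wasting from the return line (neglecting effluent solids): Q_w = V·X / (θ_c·X_r) = 9757 × 2270 / (18.4 × 11400) = 105.6 m³/d.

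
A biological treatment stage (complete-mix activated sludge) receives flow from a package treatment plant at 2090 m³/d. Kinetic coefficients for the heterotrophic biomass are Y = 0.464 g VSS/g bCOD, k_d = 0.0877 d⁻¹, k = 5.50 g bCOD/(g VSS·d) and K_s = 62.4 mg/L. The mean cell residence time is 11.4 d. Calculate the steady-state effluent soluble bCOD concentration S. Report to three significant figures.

From the Monod/SRT balance for a CMAS, S = K_s·(1+k_d θ_c)/[θ_c·(Y k − k_d) − 1] = 62.4 × (1 + 0.0877 × 11.4) / [11.4 × (0.464 × 5.50 − 0.0877) − 1] = 124.8 / 27.09 = 4.606 mg/L.

S ≈ 4.61 mg/L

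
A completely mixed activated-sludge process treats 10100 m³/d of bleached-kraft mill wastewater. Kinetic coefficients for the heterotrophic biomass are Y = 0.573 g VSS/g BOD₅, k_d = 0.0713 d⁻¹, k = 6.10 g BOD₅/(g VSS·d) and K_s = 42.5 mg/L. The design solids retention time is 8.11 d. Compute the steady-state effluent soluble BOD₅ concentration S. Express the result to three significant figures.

Effluent substrate depends only on kinetics and SRT: S = K_s(1 + k_d θ_c) / [θ_c(Yk − k_d) − 1] = 42.5 × (1 + 0.0713 × 8.11) / [8.11 × (0.573 × 6.10 − 0.0713) − 1] = 67.08 / 26.77 = 2.506 mg/L.

S ≈ 2.51 mg/L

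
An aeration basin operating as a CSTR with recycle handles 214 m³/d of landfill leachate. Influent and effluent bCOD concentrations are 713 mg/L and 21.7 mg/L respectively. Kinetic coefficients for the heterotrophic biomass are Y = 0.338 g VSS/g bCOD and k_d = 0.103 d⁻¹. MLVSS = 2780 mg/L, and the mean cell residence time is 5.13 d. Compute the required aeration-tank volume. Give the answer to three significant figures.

V ≈ 60.4 m³

Rearranging the biomass balance for a CMAS with decay, V = Y·Q·ΔS·θ_c / [X·(1+k_d θ_c)] = 0.338 × 214 × (713 − 21.7) × 5.13 / [2780 × (1 + 0.103 × 5.13)] = 2.57×10^5 / 4249 = 60.37 m³.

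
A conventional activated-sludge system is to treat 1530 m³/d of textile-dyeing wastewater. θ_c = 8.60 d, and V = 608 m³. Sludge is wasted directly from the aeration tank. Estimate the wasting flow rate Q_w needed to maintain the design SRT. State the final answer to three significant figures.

Q_w ≈ 70.7 m³/d

With mixed-liquor wasting, θ_c = V/Q_w, so Q_w = V/θ_c = 608.0/8.60 = 70.70 m³/d.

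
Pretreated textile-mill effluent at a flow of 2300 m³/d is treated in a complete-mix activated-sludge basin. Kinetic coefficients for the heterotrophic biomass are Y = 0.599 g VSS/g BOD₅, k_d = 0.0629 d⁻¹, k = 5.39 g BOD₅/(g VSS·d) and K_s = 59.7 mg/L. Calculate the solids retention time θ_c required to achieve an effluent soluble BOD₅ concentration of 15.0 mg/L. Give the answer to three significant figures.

Specific growth rate at S = 15.0 mg/L: μ = YkS/(K_s+S) = 0.599·5.39·15.0/(59.7+15.0) = 0.6483 d⁻¹.
1/θ_c = 0.6483 − 0.0629 = 0.5854 d⁻¹, so θ_c = 1.708 d.

θ_c ≈ 1.71 d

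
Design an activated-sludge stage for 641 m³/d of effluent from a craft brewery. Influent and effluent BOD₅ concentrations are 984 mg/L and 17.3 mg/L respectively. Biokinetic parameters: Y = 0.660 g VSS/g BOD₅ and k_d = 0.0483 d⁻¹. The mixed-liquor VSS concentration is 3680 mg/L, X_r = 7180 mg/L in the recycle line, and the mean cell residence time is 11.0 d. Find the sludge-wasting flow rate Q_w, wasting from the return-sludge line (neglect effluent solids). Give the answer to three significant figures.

From the SRT design equation V = Y Q (S₀−S) θ_c / [X (1 + k_d θ_c)] = 0.660 × 641 × (984 − 17.3) × 11.0 / [3680 × (1 + 0.0483 × 11.0)] = 4.5×10^6 / 5635 = 798.3 m³.
θ_c = V·X/(Q_w·X_r) when wasting from the recycle, so Q_w = V·X/(θ_c·X_r) = 798.3 × 3680 / (11.0 × 7180) = 37.20 m³/d.

Q_w ≈ 37.2 m³/d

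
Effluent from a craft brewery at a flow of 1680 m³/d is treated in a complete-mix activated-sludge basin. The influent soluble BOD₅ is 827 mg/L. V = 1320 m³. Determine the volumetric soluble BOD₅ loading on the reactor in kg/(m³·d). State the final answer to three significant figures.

L_v ≈ 1.05 kg soluble BOD₅/(m³·d)

Applied soluble BOD₅ load per unit volume = Q·S₀/V = (1680 × 827/1000)/1320 = 1.053 kg soluble BOD₅·m⁻³·d⁻¹.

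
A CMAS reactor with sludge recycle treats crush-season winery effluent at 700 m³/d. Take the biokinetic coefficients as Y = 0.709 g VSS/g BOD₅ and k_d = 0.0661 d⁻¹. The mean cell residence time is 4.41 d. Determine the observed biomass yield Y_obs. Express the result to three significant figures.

Y_obs = Y / (1 + k_d θ_c) = 0.709 / (1 + 0.0661 × 4.41) = 0.709 / 1.292 = 0.5490.

Y_obs ≈ 0.549 g VSS/g BOD₅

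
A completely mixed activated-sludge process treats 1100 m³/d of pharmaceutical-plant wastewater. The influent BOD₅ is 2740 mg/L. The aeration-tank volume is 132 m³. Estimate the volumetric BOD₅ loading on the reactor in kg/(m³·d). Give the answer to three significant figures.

L_v ≈ 22.8 kg BOD₅/(m³·d)

Applied BOD₅ load per unit volume = Q·S₀/V = (1100 × 2740/1000)/132.0 = 22.83 kg BOD₅·m⁻³·d⁻¹.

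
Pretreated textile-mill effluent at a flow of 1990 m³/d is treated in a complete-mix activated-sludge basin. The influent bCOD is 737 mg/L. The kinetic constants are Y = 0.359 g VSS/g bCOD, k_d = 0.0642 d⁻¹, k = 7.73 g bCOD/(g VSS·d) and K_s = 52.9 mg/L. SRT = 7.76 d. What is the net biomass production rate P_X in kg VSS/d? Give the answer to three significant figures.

Effluent substrate depends only on kinetics and SRT: S = K_s(1 + k_d θ_c) / [θ_c(Yk − k_d) − 1] = 52.9 × (1 + 0.0642 × 7.76) / [7.76 × (0.359 × 7.73 − 0.0642) − 1] = 79.25 / 20.04 = 3.956 mg/L.
Observed yield with endogenous decay: Y_obs = Y / (1 + k_d·θ_c) = 0.359 / (1 + 0.0642 × 7.76) = 0.359 / 1.498 = 0.2396 g VSS/g bCOD.
Substrate removed = Q·(S₀ − S) = 1990 m³/d × (737 − 3.96) g/m³ = 1.46×10^6 g/d = 1459 kg/d.
P_X = Y_obs · Q(S₀ − S) = 0.2396 × 1459 = 349.5 kg VSS/d.

P_X ≈ 350 kg VSS/d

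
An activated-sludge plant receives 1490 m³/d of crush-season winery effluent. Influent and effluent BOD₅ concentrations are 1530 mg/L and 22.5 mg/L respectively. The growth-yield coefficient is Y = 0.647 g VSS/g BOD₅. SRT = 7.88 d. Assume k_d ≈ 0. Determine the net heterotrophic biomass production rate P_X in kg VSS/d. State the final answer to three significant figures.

P_X ≈ 1450 kg VSS/d

Since k_d ≈ 0, Y_obs = Y = 0.647 g VSS/g BOD₅.
ΔS = 1530 − 22.5 = 1508 mg/L, so the substrate removal rate is 1490 × 1508/1000 = 2246 kg BOD₅/d.
Net biomass production P_X = Y_obs × Q·(S₀ − S) = 0.6470 × 2246 = 1453 kg VSS/d.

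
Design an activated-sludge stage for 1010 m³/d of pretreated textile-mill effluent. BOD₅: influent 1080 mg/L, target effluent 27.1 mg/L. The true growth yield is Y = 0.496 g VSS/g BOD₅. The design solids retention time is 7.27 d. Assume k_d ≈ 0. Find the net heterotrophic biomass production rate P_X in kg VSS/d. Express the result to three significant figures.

With endogenous decay neglected, the observed yield equals the true yield: Y_obs = Y = 0.496 g VSS/g BOD₅.
Substrate removed = Q·(S₀ − S) = 1010 m³/d × (1080 − 27.1) g/m³ = 1.06×10^6 g/d = 1063 kg/d.
Biomass produced: P_X = Y_obs·Q·ΔS = 0.4960 × 1063 ≈ 527.5 kg VSS/d.

P_X ≈ 527 kg VSS/d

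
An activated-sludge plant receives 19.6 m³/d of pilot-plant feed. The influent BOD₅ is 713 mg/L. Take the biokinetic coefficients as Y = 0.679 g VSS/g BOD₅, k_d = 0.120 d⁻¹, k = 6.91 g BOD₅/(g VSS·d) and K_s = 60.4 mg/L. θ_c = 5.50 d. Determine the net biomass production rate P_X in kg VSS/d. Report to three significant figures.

From the Monod/SRT balance for a CMAS, S = K_s·(1+k_d θ_c)/[θ_c·(Y k − k_d) − 1] = 60.4 × (1 + 0.120 × 5.50) / [5.50 × (0.679 × 6.91 − 0.120) − 1] = 100.3 / 24.15 = 4.153 mg/L.
Y_obs = Y / (1 + k_d θ_c) = 0.679 / (1 + 0.120 × 5.50) = 0.679 / 1.660 = 0.4090.
Q·(S₀ − S) = 19.6 × (713 − 4.15) × 10⁻³ = 13.89 kg/d removed.
So the net sludge growth is P_X = 0.4090 × 13.89 = 5.683 kg VSS/d.

P_X ≈ 5.68 kg VSS/d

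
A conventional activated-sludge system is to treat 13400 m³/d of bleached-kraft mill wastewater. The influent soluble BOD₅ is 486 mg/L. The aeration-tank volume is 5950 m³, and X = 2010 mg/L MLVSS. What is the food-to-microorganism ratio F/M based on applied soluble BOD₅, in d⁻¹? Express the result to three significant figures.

F/M ≈ 0.545 d⁻¹

F/M = Q·S₀ / (V·X) = 13400 × 486 / (5950 × 2010) = 0.5445 g soluble BOD₅·(g VSS·d)⁻¹.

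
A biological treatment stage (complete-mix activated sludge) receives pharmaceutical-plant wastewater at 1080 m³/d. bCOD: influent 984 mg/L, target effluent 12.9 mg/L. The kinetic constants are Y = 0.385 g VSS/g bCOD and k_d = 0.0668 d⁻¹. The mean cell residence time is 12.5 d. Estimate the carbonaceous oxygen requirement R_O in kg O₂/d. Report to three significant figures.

Correct the yield for decay: Y_obs = Y/(1 + k_d θ_c) = 0.385 / (1 + 0.0668 × 12.5) = 0.385 / 1.835 = 0.2098.
Q·(S₀ − S) = 1080 × (984 − 12.9) × 10⁻³ = 1049 kg/d removed.
P_X = Y_obs·Q·(S₀ − S) = 0.2098 × 1049 = 220.0 kg VSS/d.
R_O = Q·ΔS − 1.42 P_X = 1049 − 312.5 = 736.3 kg O₂/d.

R_O ≈ 736 kg O₂/d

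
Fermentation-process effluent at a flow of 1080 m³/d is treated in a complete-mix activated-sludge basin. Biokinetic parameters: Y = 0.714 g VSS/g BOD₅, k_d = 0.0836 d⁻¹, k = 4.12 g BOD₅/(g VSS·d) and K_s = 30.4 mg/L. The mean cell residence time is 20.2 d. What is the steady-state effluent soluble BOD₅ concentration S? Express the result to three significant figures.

For a completely mixed reactor with recycle the Lawrence–McCarty relation gives S = K_s·(1 + k_d·θ_c) / [θ_c·(Y·k − k_d) − 1] = 30.4 × (1 + 0.0836 × 20.2) / [20.2 × (0.714 × 4.12 − 0.0836) − 1] = 81.74 / 56.73 = 1.441 mg/L.

S ≈ 1.44 mg/L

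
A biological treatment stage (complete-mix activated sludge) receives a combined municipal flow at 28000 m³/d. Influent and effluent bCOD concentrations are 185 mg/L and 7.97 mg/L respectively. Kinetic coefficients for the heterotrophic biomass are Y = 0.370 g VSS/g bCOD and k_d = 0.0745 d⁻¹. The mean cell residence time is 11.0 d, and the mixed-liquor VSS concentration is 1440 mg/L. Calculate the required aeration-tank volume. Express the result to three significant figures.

V ≈ 7700 m³

Rearranging the biomass balance for a CMAS with decay, V = Y·Q·ΔS·θ_c / [X·(1+k_d θ_c)] = 0.370 × 28000 × (185 − 7.97) × 11.0 / [1440 × (1 + 0.0745 × 11.0)] = 2.02×10^7 / 2620 = 7700 m³.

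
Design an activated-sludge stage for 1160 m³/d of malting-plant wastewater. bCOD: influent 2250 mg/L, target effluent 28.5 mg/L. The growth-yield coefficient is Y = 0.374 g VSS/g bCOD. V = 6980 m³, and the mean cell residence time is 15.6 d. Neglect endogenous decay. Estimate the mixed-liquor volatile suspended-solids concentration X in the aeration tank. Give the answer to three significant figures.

X ≈ 2150 mg/L

From V·X = Y·Q·(S₀ − S)·θ_c (decay neglected): X = 0.374 × 1160 × (2250 − 28.5) × 15.6 / 6980 = 2154 mg/L.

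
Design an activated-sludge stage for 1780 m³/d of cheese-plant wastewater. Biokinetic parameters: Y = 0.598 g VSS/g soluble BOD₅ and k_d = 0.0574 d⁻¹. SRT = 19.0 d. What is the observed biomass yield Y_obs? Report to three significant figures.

Y_obs ≈ 0.286 g VSS/g soluble BOD₅

The observed yield is Y_obs = Y/(1 + k_d·θ_c) = 0.598 / (1 + 0.0574 × 19.0) = 0.598 / 2.091 = 0.2860 g VSS per g soluble BOD₅ removed.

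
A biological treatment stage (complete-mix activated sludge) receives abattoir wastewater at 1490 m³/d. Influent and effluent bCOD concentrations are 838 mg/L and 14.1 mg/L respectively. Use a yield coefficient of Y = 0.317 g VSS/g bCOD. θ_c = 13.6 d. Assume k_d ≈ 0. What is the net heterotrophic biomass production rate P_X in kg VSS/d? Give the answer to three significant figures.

With endogenous decay neglected, the observed yield equals the true yield: Y_obs = Y = 0.317 g VSS/g bCOD.
ΔS = 838 − 14.1 = 823.9 mg/L, so the substrate removal rate is 1490 × 823.9/1000 = 1228 kg bCOD/d.
Net biomass production P_X = Y_obs × Q·(S₀ − S) = 0.3170 × 1228 = 389.2 kg VSS/d.

P_X ≈ 389 kg VSS/d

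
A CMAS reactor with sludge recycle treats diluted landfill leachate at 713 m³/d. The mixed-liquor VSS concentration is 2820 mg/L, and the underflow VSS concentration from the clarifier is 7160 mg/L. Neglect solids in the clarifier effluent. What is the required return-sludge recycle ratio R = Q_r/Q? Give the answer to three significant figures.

R ≈ 0.650

Solids balance on the clarifier gives (1+R)X = R·X_r, so R = X/(X_r − X) = 2820 / (7160 − 2820) = 0.6498.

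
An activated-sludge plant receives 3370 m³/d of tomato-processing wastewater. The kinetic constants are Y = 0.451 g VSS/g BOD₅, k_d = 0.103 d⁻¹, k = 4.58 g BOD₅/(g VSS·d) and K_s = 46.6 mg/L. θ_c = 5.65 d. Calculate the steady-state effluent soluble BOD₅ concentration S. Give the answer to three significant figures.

From the Monod/SRT balance for a CMAS, S = K_s·(1+k_d θ_c)/[θ_c·(Y k − k_d) − 1] = 46.6 × (1 + 0.103 × 5.65) / [5.65 × (0.451 × 4.58 − 0.103) − 1] = 73.72 / 10.09 = 7.307 mg/L.

S ≈ 7.31 mg/L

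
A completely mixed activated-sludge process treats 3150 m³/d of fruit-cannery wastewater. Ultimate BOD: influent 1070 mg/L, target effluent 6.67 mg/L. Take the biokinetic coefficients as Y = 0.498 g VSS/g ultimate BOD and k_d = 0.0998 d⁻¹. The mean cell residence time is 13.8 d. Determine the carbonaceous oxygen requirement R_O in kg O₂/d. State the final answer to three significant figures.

Y_obs = Y / (1 + k_d θ_c) = 0.498 / (1 + 0.0998 × 13.8) = 0.498 / 2.377 = 0.2095.
Q·(S₀ − S) = 3150 × (1070 − 6.67) × 10⁻³ = 3349 kg/d removed.
Biomass synthesised: P_X = Y_obs × 3349 = 701.7 kg VSS/d.
R_O = Q·(S₀ − S) − 1.42·P_X = 3349 − 1.42 × 701.7 = 2353 kg O₂/d.

R_O ≈ 2350 kg O₂/d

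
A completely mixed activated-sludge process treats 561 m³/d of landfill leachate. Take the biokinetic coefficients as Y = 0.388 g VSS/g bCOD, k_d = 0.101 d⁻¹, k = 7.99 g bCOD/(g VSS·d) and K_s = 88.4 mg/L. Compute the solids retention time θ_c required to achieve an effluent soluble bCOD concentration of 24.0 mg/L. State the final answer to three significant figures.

At the target effluent, Y k S/(K_s+S) = 0.388×7.99×24.0/112.4 = 0.6619 d⁻¹.
Then 1/θ_c = μ − k_d = 0.6619 − 0.101 = 0.5609 d⁻¹, giving θ_c = 1.783 d.

θ_c ≈ 1.78 d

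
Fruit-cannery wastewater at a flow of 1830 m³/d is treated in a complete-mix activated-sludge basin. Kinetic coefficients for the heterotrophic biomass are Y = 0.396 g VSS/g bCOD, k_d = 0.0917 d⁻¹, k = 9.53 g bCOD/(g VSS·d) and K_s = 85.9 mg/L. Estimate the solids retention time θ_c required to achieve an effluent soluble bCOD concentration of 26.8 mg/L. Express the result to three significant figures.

At the target effluent, Y k S/(K_s+S) = 0.396×9.53×26.8/112.7 = 0.8974 d⁻¹.
θ_c = 1/(μ − k_d) = 1/(0.8974 − 0.0917) = 1/0.8057 = 1.241 d.

θ_c ≈ 1.24 d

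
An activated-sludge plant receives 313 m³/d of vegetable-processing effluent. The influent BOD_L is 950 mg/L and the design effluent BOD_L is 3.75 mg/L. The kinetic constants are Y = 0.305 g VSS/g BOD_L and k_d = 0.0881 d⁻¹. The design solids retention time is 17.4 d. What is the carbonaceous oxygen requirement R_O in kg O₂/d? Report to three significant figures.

Observed yield with endogenous decay: Y_obs = Y / (1 + k_d·θ_c) = 0.305 / (1 + 0.0881 × 17.4) = 0.305 / 2.533 = 0.1204 g VSS/g BOD_L.
Mass of BOD_L removed per day: Q(S₀ − S) = 313 × 946.2 g/m³ = 296.2 kg/d.
Biomass synthesised: P_X = Y_obs × 296.2 = 35.66 kg VSS/d.
R_O = Q·(S₀ − S) − 1.42·P_X = 296.2 − 1.42 × 35.66 = 245.5 kg O₂/d.

R_O ≈ 246 kg O₂/d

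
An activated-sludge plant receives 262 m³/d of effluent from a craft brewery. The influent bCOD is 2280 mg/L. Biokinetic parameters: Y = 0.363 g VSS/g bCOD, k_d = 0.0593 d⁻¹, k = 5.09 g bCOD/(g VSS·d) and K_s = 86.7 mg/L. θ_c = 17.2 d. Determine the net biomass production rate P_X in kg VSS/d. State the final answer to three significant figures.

P_X ≈ 107 kg VSS/d

For a completely mixed reactor with recycle the Lawrence–McCarty relation gives S = K_s·(1 + k_d·θ_c) / [θ_c·(Y·k − k_d) − 1] = 86.7 × (1 + 0.0593 × 17.2) / [17.2 × (0.363 × 5.09 − 0.0593) − 1] = 175.1 / 29.76 = 5.885 mg/L.
Y_obs = Y / (1 + k_d θ_c) = 0.363 / (1 + 0.0593 × 17.2) = 0.363 / 2.020 = 0.1797.
ΔS = 2280 − 5.88 = 2274 mg/L, so the substrate removal rate is 262 × 2274/1000 = 595.8 kg bCOD/d.
Net biomass production P_X = Y_obs × Q·(S₀ − S) = 0.1797 × 595.8 = 107.1 kg VSS/d.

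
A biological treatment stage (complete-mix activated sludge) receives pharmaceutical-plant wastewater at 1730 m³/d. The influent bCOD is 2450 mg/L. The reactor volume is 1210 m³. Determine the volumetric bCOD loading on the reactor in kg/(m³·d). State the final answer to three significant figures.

Volumetric loading L_v = Q·S₀ / V = 1730 × 2450 g/m³ / 1210 m³ = 3503 g/(m³·d) = 3.503 kg bCOD/(m³·d).

L_v ≈ 3.50 kg bCOD/(m³·d)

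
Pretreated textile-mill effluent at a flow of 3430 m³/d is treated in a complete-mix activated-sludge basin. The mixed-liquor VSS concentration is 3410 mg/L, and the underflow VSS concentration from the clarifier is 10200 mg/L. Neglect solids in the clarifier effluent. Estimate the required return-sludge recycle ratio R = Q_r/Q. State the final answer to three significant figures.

R = Q_r/Q = X/(X_r − X) = 3410 / (10200 − 3410) = 0.5022.

R ≈ 0.502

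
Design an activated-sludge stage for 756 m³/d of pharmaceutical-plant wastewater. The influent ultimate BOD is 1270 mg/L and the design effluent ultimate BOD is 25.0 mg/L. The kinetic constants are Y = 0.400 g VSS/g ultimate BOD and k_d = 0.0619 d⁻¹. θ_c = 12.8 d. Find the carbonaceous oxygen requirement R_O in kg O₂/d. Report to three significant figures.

R_O ≈ 643 kg O₂/d

The observed yield is Y_obs = Y/(1 + k_d·θ_c) = 0.400 / (1 + 0.0619 × 12.8) = 0.400 / 1.792 = 0.2232 g VSS per g ultimate BOD removed.
ΔS = 1270 − 25.0 = 1245 mg/L, so the substrate removal rate is 756 × 1245/1000 = 941.2 kg ultimate BOD/d.
Biomass synthesised: P_X = Y_obs × 941.2 = 210.1 kg VSS/d.
R_O = Q·ΔS − 1.42 P_X = 941.2 − 298.3 = 642.9 kg O₂/d.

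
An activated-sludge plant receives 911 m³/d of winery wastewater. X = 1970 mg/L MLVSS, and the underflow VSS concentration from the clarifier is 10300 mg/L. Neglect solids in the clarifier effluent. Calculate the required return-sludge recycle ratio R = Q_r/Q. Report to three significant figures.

Solids balance on the clarifier gives (1+R)X = R·X_r, so R = X/(X_r − X) = 1970 / (10300 − 1970) = 0.2365.

R ≈ 0.236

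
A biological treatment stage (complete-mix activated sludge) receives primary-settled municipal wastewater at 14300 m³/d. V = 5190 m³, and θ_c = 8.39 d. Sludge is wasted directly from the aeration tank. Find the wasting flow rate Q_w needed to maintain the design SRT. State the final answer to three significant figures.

For wasting at MLVSS concentration, Q_w = V/θ_c = 5190/8.39 = 618.6 m³/d.

Q_w ≈ 619 m³/d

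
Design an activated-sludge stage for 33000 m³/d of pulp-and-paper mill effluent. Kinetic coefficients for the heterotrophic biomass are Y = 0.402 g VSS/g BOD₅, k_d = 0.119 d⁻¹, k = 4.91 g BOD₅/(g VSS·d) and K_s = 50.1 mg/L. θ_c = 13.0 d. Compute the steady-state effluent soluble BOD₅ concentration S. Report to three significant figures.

For a completely mixed reactor with recycle the Lawrence–McCarty relation gives S = K_s·(1 + k_d·θ_c) / [θ_c·(Y·k − k_d) − 1] = 50.1 × (1 + 0.119 × 13.0) / [13.0 × (0.402 × 4.91 − 0.119) − 1] = 127.6 / 23.11 = 5.521 mg/L.

S ≈ 5.52 mg/L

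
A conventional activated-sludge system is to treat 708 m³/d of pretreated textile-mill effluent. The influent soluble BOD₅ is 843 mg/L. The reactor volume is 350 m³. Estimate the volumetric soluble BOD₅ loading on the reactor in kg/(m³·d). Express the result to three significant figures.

L_v ≈ 1.71 kg soluble BOD₅/(m³·d)

L_v = Q S₀ / V = 708 × 843 × 10⁻³ / 350.0 = 1.705 kg/(m³·d).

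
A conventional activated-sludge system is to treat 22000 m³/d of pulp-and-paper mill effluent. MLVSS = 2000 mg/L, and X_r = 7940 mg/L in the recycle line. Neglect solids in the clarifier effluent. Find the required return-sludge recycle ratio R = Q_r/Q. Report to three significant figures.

R = Q_r/Q = X/(X_r − X) = 2000 / (7940 − 2000) = 0.3367.

R ≈ 0.337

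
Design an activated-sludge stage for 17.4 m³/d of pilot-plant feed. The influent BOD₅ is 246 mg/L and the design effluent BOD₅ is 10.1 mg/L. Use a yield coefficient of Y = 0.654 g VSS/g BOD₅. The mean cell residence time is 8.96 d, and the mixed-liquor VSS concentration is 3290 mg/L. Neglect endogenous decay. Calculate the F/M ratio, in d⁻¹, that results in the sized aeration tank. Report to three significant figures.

With k_d = 0 the design equation reduces to V = Y Q (S₀−S) θ_c / X = 0.654 × 17.4 × (246 − 10.1) × 8.96 / 3290 = 7.311 m³.
Food-to-microorganism ratio F/M = Q S₀ / (V X) = 17.4 × 246 / (7.311 × 3290) = 0.1780 d⁻¹.

F/M ≈ 0.178 d⁻¹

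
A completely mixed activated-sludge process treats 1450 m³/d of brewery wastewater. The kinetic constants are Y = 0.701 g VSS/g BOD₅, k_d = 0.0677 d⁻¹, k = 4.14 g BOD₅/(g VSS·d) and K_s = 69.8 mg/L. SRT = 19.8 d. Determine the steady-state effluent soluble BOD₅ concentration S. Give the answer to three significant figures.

S ≈ 2.96 mg/L

From the Monod/SRT balance for a CMAS, S = K_s·(1+k_d θ_c)/[θ_c·(Y k − k_d) − 1] = 69.8 × (1 + 0.0677 × 19.8) / [19.8 × (0.701 × 4.14 − 0.0677) − 1] = 163.4 / 55.12 = 2.964 mg/L.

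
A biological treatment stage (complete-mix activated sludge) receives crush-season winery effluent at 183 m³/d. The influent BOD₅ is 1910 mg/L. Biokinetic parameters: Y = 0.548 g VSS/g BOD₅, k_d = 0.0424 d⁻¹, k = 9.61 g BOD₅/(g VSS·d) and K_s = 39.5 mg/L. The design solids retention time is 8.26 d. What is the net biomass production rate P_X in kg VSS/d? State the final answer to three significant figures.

From the Monod/SRT balance for a CMAS, S = K_s·(1+k_d θ_c)/[θ_c·(Y k − k_d) − 1] = 39.5 × (1 + 0.0424 × 8.26) / [8.26 × (0.548 × 9.61 − 0.0424) − 1] = 53.33 / 42.15 = 1.265 mg/L.
The observed yield is Y_obs = Y/(1 + k_d·θ_c) = 0.548 / (1 + 0.0424 × 8.26) = 0.548 / 1.350 = 0.4059 g VSS per g BOD₅ removed.
Mass of BOD₅ removed per day: Q(S₀ − S) = 183 × 1909 g/m³ = 349.3 kg/d.
So the net sludge growth is P_X = 0.4059 × 349.3 = 141.8 kg VSS/d.

P_X ≈ 142 kg VSS/d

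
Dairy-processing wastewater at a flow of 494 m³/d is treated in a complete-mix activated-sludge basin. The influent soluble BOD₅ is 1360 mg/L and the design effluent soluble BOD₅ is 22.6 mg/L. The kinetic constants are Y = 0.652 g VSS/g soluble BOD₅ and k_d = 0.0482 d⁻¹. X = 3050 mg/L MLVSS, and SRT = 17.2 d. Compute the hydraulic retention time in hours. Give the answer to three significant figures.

From the SRT design equation V = Y Q (S₀−S) θ_c / [X (1 + k_d θ_c)] = 0.652 × 494 × (1360 − 22.6) × 17.2 / [3050 × (1 + 0.0482 × 17.2)] = 7.41×10^6 / 5579 = 1328 m³.
Hydraulic retention time τ = V/Q = 1328 / 494 = 2.689 d = 64.52 h.

τ ≈ 64.5 h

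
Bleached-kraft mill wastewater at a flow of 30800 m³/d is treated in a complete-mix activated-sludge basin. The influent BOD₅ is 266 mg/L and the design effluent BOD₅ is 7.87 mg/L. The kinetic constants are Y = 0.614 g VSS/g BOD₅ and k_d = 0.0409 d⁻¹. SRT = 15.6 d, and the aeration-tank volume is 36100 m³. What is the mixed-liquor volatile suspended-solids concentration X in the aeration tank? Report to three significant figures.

X = Y·Q·ΔS·θ_c / [V·(1 + k_d θ_c)] = 0.614 × 30800 × (266 − 7.87) × 15.6 / [36100 × (1 + 0.0409 × 15.6)] = 1288 mg/L.

X ≈ 1290 mg/L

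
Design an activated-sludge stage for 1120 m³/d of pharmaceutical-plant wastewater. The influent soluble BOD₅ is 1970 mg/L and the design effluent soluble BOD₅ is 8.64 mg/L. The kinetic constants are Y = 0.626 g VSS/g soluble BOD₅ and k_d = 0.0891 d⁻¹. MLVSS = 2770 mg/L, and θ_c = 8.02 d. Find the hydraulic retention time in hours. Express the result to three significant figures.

From the SRT design equation V = Y Q (S₀−S) θ_c / [X (1 + k_d θ_c)] = 0.626 × 1120 × (1970 − 8.64) × 8.02 / [2770 × (1 + 0.0891 × 8.02)] = 1.1×10^7 / 4749 = 2322 m³.
HRT = V/Q = 2322 m³ / 1120 m³·d⁻¹ = 2.073 d × 24 = 49.76 h.

τ ≈ 49.8 h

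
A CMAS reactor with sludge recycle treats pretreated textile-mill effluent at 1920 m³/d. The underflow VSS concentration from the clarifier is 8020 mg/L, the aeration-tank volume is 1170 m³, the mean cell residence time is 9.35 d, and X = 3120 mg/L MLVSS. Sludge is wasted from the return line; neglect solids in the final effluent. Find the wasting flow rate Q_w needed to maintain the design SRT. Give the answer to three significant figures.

Wasting from the return line (neglecting effluent solids): Q_w = V·X / (θ_c·X_r) = 1170 × 3120 / (9.35 × 8020) = 48.68 m³/d.

Q_w ≈ 48.7 m³/d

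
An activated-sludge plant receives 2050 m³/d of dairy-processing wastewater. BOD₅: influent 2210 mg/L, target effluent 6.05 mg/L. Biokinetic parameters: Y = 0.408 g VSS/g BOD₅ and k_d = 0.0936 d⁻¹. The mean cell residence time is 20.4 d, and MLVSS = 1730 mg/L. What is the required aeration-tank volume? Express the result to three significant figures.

From the SRT design equation V = Y Q (S₀−S) θ_c / [X (1 + k_d θ_c)] = 0.408 × 2050 × (2210 − 6.05) × 20.4 / [1730 × (1 + 0.0936 × 20.4)] = 3.76×10^7 / 5033 = 7471 m³.

V ≈ 7470 m³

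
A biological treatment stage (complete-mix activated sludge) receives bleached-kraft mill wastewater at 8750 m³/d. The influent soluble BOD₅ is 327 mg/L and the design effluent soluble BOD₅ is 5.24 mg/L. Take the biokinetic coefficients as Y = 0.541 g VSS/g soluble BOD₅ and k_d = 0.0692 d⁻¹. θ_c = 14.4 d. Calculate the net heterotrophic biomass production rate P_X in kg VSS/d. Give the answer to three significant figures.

The observed yield is Y_obs = Y/(1 + k_d·θ_c) = 0.541 / (1 + 0.0692 × 14.4) = 0.541 / 1.996 = 0.2710 g VSS per g soluble BOD₅ removed.
Q·(S₀ − S) = 8750 × (327 − 5.24) × 10⁻³ = 2815 kg/d removed.
Net biomass production P_X = Y_obs × Q·(S₀ − S) = 0.2710 × 2815 = 762.9 kg VSS/d.

P_X ≈ 763 kg VSS/d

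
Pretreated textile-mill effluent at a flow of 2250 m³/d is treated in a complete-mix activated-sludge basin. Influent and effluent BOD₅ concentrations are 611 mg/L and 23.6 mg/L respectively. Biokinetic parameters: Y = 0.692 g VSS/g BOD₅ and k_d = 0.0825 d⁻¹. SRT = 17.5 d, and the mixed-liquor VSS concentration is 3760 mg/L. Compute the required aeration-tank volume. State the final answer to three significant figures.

V ≈ 1740 m³

Steady-state biomass mass balance: V·X·(1 + k_d·θ_c) = Y·Q·(S₀ − S)·θ_c, so V = 0.692 × 2250 × (611 − 23.6) × 17.5 / [3760 × (1 + 0.0825 × 17.5)] = 1.6×10^7 / 9188 = 1742 m³.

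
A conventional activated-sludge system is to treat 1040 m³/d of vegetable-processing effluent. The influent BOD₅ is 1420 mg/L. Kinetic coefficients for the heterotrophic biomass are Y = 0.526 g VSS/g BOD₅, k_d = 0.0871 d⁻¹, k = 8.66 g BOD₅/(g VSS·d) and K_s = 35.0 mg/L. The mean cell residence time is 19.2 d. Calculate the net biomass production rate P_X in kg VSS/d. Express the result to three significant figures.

P_X ≈ 290 kg VSS/d

From the Monod/SRT balance for a CMAS, S = K_s·(1+k_d θ_c)/[θ_c·(Y k − k_d) − 1] = 35.0 × (1 + 0.0871 × 19.2) / [19.2 × (0.526 × 8.66 − 0.0871) − 1] = 93.53 / 84.79 = 1.103 mg/L.
The observed yield is Y_obs = Y/(1 + k_d·θ_c) = 0.526 / (1 + 0.0871 × 19.2) = 0.526 / 2.672 = 0.1968 g VSS per g BOD₅ removed.
Mass of BOD₅ removed per day: Q(S₀ − S) = 1040 × 1419 g/m³ = 1476 kg/d.
Net biomass production P_X = Y_obs × Q·(S₀ − S) = 0.1968 × 1476 = 290.5 kg VSS/d.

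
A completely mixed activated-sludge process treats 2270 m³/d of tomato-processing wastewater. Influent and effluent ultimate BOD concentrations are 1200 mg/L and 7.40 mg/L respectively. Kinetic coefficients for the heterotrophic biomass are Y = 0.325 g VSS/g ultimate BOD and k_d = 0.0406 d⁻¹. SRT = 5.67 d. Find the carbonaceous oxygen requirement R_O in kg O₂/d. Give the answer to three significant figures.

R_O ≈ 1690 kg O₂/d

Y_obs = Y / (1 + k_d θ_c) = 0.325 / (1 + 0.0406 × 5.67) = 0.325 / 1.230 = 0.2642.
Substrate removed = Q·(S₀ − S) = 2270 m³/d × (1200 − 7.40) g/m³ = 2.71×10^6 g/d = 2707 kg/d.
Net sludge production P_X = 0.2642 × 2707 = 715.2 kg VSS/d.
Carbonaceous O₂ demand = substrate oxidised − cell-mass equivalent = 2707 − 1.42 × 715.2 = 1692 kg O₂/d.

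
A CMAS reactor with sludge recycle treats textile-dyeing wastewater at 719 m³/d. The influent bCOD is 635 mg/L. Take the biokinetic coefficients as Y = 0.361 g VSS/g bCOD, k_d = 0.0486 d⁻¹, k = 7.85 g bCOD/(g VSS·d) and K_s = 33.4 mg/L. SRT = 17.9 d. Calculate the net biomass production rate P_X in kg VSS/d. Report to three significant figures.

For a completely mixed reactor with recycle the Lawrence–McCarty relation gives S = K_s·(1 + k_d·θ_c) / [θ_c·(Y·k − k_d) − 1] = 33.4 × (1 + 0.0486 × 17.9) / [17.9 × (0.361 × 7.85 − 0.0486) − 1] = 62.46 / 48.86 = 1.278 mg/L.
Correct the yield for decay: Y_obs = Y/(1 + k_d θ_c) = 0.361 / (1 + 0.0486 × 17.9) = 0.361 / 1.870 = 0.1931.
Q·(S₀ − S) = 719 × (635 − 1.28) × 10⁻³ = 455.6 kg/d removed.
Biomass produced: P_X = Y_obs·Q·ΔS = 0.1931 × 455.6 ≈ 87.96 kg VSS/d.

P_X ≈ 88.0 kg VSS/d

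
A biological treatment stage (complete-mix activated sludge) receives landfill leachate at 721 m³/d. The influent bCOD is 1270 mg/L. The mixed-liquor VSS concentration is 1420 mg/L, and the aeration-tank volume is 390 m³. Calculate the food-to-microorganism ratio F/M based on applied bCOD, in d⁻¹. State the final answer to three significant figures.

F/M = Q·S₀ / (V·X) = 721 × 1270 / (390.0 × 1420) = 1.653 g bCOD·(g VSS·d)⁻¹.

F/M ≈ 1.65 d⁻¹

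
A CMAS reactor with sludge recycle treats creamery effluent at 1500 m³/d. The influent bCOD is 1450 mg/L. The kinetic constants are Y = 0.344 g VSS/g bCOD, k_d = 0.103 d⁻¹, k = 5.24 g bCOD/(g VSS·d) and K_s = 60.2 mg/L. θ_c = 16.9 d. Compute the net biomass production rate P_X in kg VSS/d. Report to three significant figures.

Effluent substrate depends only on kinetics and SRT: S = K_s(1 + k_d θ_c) / [θ_c(Yk − k_d) − 1] = 60.2 × (1 + 0.103 × 16.9) / [16.9 × (0.344 × 5.24 − 0.103) − 1] = 165.0 / 27.72 = 5.951 mg/L.
Y_obs = Y / (1 + k_d θ_c) = 0.344 / (1 + 0.103 × 16.9) = 0.344 / 2.741 = 0.1255.
ΔS = 1450 − 5.95 = 1444 mg/L, so the substrate removal rate is 1500 × 1444/1000 = 2166 kg bCOD/d.
Biomass produced: P_X = Y_obs·Q·ΔS = 0.1255 × 2166 ≈ 271.9 kg VSS/d.

P_X ≈ 272 kg VSS/d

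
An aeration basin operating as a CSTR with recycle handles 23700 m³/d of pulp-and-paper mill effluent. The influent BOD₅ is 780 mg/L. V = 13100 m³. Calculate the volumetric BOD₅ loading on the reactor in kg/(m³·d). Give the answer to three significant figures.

L_v ≈ 1.41 kg BOD₅/(m³·d)

Applied BOD₅ load per unit volume = Q·S₀/V = (23700 × 780/1000)/13100 = 1.411 kg BOD₅·m⁻³·d⁻¹.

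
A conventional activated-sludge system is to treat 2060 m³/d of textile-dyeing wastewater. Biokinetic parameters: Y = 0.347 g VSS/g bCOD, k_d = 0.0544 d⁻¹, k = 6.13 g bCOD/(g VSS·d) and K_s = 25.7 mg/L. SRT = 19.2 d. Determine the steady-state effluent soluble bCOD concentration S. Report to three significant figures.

S ≈ 1.35 mg/L

From the Monod/SRT balance for a CMAS, S = K_s·(1+k_d θ_c)/[θ_c·(Y k − k_d) − 1] = 25.7 × (1 + 0.0544 × 19.2) / [19.2 × (0.347 × 6.13 − 0.0544) − 1] = 52.54 / 38.80 = 1.354 mg/L.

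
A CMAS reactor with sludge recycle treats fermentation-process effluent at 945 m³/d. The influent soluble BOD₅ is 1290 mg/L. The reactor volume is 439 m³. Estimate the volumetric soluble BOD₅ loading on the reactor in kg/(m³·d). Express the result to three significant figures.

L_v = Q S₀ / V = 945 × 1290 × 10⁻³ / 439.0 = 2.777 kg/(m³·d).

L_v ≈ 2.78 kg soluble BOD₅/(m³·d)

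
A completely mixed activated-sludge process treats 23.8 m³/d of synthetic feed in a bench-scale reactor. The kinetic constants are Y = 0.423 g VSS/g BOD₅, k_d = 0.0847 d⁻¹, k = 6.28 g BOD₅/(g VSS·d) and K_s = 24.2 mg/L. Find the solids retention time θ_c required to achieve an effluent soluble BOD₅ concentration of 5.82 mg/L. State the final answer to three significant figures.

Specific growth rate at S = 5.82 mg/L: μ = YkS/(K_s+S) = 0.423·6.28·5.82/(24.2+5.82) = 0.5150 d⁻¹.
θ_c = 1/(μ − k_d) = 1/(0.5150 − 0.0847) = 1/0.4303 = 2.324 d.

θ_c ≈ 2.32 d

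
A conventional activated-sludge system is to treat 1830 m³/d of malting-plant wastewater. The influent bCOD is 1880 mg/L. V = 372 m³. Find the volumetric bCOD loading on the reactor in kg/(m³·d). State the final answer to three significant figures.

L_v ≈ 9.25 kg bCOD/(m³·d)

Applied bCOD load per unit volume = Q·S₀/V = (1830 × 1880/1000)/372.0 = 9.248 kg bCOD·m⁻³·d⁻¹.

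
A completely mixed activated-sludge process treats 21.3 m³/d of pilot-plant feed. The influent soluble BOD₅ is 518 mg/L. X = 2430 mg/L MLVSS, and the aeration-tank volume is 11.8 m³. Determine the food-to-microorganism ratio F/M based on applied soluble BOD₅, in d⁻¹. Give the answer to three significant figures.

F/M ≈ 0.385 d⁻¹

F/M = Q·S₀ / (V·X) = 21.3 × 518 / (11.80 × 2430) = 0.3848 g soluble BOD₅·(g VSS·d)⁻¹.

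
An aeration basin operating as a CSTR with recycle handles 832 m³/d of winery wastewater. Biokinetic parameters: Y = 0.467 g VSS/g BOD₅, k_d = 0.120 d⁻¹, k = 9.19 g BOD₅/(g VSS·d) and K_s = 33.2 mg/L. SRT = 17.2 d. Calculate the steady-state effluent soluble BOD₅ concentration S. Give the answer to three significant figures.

S ≈ 1.44 mg/L

From the Monod/SRT balance for a CMAS, S = K_s·(1+k_d θ_c)/[θ_c·(Y k − k_d) − 1] = 33.2 × (1 + 0.120 × 17.2) / [17.2 × (0.467 × 9.19 − 0.120) − 1] = 101.7 / 70.75 = 1.438 mg/L.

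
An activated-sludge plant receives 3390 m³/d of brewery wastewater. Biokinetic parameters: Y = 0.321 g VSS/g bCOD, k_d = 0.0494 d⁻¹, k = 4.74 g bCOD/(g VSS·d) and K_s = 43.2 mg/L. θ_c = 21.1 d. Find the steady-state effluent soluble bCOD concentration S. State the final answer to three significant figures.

For a completely mixed reactor with recycle the Lawrence–McCarty relation gives S = K_s·(1 + k_d·θ_c) / [θ_c·(Y·k − k_d) − 1] = 43.2 × (1 + 0.0494 × 21.1) / [21.1 × (0.321 × 4.74 − 0.0494) − 1] = 88.23 / 30.06 = 2.935 mg/L.

S ≈ 2.93 mg/L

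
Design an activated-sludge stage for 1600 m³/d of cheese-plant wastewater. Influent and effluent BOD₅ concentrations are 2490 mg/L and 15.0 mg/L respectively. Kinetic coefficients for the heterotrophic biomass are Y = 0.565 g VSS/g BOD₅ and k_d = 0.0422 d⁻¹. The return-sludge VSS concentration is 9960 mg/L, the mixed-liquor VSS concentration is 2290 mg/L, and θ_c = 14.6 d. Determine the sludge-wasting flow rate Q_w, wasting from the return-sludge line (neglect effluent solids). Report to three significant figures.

Rearranging the biomass balance for a CMAS with decay, V = Y·Q·ΔS·θ_c / [X·(1+k_d θ_c)] = 0.565 × 1600 × (2490 − 15.0) × 14.6 / [2290 × (1 + 0.0422 × 14.6)] = 3.27×10^7 / 3701 = 8826 m³.
Q_w = (V·X)/(θ_c X_r) = 8826 × 2290 / (14.6 × 9960) = 139.0 m³/d.

Q_w ≈ 139 m³/d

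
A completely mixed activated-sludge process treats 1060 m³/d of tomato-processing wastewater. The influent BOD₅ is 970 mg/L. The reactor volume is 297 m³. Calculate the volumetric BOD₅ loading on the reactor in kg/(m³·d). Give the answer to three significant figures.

L_v ≈ 3.46 kg BOD₅/(m³·d)

Volumetric loading L_v = Q·S₀ / V = 1060 × 970 g/m³ / 297.0 m³ = 3462 g/(m³·d) = 3.462 kg BOD₅/(m³·d).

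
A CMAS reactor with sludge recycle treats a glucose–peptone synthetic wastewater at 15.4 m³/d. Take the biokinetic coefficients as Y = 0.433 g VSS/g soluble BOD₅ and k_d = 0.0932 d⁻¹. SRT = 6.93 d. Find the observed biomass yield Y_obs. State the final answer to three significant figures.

Y_obs ≈ 0.263 g VSS/g soluble BOD₅

Y_obs = Y / (1 + k_d θ_c) = 0.433 / (1 + 0.0932 × 6.93) = 0.433 / 1.646 = 0.2631.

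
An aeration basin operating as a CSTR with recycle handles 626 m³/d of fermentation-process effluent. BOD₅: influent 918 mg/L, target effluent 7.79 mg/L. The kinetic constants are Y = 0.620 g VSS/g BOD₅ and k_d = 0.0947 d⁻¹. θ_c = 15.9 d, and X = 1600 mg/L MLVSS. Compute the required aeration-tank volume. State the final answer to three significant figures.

Rearranging the biomass balance for a CMAS with decay, V = Y·Q·ΔS·θ_c / [X·(1+k_d θ_c)] = 0.620 × 626 × (918 − 7.79) × 15.9 / [1600 × (1 + 0.0947 × 15.9)] = 5.62×10^6 / 4009 = 1401 m³.

V ≈ 1400 m³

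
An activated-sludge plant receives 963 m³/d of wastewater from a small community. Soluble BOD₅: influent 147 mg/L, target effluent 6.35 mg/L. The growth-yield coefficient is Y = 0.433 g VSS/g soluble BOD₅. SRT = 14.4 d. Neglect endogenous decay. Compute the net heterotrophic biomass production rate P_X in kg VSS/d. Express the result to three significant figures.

No decay correction is needed, so Y_obs = Y = 0.433.
Mass of soluble BOD₅ removed per day: Q(S₀ − S) = 963 × 140.7 g/m³ = 135.4 kg/d.
Biomass produced: P_X = Y_obs·Q·ΔS = 0.4330 × 135.4 ≈ 58.65 kg VSS/d.

P_X ≈ 58.6 kg VSS/d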